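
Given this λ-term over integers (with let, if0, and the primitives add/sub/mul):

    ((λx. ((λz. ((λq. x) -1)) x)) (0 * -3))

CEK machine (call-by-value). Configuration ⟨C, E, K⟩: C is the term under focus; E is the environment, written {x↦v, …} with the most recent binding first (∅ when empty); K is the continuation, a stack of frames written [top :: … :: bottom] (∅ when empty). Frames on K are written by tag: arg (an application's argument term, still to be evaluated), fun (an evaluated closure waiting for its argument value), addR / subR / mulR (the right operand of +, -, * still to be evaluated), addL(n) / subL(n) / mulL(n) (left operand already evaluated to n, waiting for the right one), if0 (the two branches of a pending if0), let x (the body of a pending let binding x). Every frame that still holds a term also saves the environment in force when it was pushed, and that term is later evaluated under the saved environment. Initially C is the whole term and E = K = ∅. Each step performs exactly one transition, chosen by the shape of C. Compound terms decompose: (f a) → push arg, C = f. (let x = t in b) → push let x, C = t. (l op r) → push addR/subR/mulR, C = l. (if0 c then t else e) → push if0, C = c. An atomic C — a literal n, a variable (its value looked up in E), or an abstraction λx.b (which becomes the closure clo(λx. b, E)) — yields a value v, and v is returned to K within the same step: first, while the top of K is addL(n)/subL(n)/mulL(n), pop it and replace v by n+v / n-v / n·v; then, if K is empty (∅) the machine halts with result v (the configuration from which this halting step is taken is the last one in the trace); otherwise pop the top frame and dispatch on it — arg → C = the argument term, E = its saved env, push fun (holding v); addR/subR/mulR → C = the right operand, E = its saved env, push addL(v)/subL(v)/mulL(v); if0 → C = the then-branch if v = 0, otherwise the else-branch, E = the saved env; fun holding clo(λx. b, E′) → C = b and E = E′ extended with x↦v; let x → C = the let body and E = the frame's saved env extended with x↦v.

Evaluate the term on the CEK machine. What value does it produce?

Answer: 0

Execution trace:
0. ⟨C=((λx. ((λz. ((λq. x) -1)) x)) (0 * -3)); E=∅; K=∅⟩
1. ⟨C=(λx. ((λz. ((λq. x) -1)) x)); E=∅; K=[arg]⟩
2. ⟨C=(0 * -3); E=∅; K=[fun]⟩
3. ⟨C=0; E=∅; K=[mulR :: fun]⟩
4. ⟨C=-3; E=∅; K=[mulL(0) :: fun]⟩
5. ⟨C=((λz. ((λq. x) -1)) x); E={x↦0}; K=∅⟩
6. ⟨C=(λz. ((λq. x) -1)); E={x↦0}; K=[arg]⟩
7. ⟨C=x; E={x↦0}; K=[fun]⟩
8. ⟨C=((λq. x) -1); E={z↦0, x↦0}; K=∅⟩
9. ⟨C=(λq. x); E={z↦0, x↦0}; K=[arg]⟩
10. ⟨C=-1; E={z↦0, x↦0}; K=[fun]⟩
11. ⟨C=x; E={q↦-1, z↦0, x↦0}; K=∅⟩
→ final value 0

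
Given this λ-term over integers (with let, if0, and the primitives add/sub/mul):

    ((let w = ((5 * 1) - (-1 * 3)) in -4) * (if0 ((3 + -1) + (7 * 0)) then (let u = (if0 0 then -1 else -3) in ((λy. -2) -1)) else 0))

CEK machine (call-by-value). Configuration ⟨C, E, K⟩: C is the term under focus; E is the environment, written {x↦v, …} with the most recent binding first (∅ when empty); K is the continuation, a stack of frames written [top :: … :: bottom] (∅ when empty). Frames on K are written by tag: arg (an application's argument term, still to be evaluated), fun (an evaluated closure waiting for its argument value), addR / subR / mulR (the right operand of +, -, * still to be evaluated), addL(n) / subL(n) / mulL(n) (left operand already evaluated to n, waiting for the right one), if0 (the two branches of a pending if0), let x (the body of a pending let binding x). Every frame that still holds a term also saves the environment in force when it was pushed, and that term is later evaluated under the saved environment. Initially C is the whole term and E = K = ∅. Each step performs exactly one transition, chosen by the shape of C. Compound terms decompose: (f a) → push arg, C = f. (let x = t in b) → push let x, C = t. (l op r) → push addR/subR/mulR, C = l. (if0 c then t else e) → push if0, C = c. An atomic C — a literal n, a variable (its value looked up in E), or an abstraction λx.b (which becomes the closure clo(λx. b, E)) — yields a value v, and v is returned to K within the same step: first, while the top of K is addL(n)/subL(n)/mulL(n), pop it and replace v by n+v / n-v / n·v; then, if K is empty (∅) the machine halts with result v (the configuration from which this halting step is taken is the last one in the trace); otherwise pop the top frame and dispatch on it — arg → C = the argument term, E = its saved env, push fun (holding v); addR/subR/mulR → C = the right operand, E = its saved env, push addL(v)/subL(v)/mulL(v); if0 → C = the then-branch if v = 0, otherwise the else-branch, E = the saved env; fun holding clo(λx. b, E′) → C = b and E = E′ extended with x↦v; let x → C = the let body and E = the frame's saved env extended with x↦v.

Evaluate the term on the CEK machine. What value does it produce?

Answer: 0

Derivation:
[0] <C=((let w = ((5 * 1) - (-1 * 3)) in -4) * (if0 ((3 + -1) + (7 * 0)) then (let u = (if0 0 then -1 else -3) in ((λy. -2) -1)) else 0)), E=∅, K=∅>
[1] <C=(let w = ((5 * 1) - (-1 * 3)) in -4), E=∅, K=[mulR]>
[2] <C=((5 * 1) - (-1 * 3)), E=∅, K=[let w :: mulR]>
[3] <C=(5 * 1), E=∅, K=[subR :: let w :: mulR]>
[4] <C=5, E=∅, K=[mulR :: subR :: let w :: mulR]>
[5] <C=1, E=∅, K=[mulL(5) :: subR :: let w :: mulR]>
[6] <C=(-1 * 3), E=∅, K=[subL(5) :: let w :: mulR]>
[7] <C=-1, E=∅, K=[mulR :: subL(5) :: let w :: mulR]>
[8] <C=3, E=∅, K=[mulL(-1) :: subL(5) :: let w :: mulR]>
[9] <C=-4, E={w↦8}, K=[mulR]>
[10] <C=(if0 ((3 + -1) + (7 * 0)) then (let u = (if0 0 then -1 else -3) in ((λy. -2) -1)) else 0), E=∅, K=[mulL(-4)]>
[11] <C=((3 + -1) + (7 * 0)), E=∅, K=[if0 :: mulL(-4)]>
[12] <C=(3 + -1), E=∅, K=[addR :: if0 :: mulL(-4)]>
[13] <C=3, E=∅, K=[addR :: addR :: if0 :: mulL(-4)]>
[14] <C=-1, E=∅, K=[addL(3) :: addR :: if0 :: mulL(-4)]>
[15] <C=(7 * 0), E=∅, K=[addL(2) :: if0 :: mulL(-4)]>
[16] <C=7, E=∅, K=[mulR :: addL(2) :: if0 :: mulL(-4)]>
[17] <C=0, E=∅, K=[mulL(7) :: addL(2) :: if0 :: mulL(-4)]>
[18] <C=0, E=∅, K=[mulL(-4)]>
→ final value 0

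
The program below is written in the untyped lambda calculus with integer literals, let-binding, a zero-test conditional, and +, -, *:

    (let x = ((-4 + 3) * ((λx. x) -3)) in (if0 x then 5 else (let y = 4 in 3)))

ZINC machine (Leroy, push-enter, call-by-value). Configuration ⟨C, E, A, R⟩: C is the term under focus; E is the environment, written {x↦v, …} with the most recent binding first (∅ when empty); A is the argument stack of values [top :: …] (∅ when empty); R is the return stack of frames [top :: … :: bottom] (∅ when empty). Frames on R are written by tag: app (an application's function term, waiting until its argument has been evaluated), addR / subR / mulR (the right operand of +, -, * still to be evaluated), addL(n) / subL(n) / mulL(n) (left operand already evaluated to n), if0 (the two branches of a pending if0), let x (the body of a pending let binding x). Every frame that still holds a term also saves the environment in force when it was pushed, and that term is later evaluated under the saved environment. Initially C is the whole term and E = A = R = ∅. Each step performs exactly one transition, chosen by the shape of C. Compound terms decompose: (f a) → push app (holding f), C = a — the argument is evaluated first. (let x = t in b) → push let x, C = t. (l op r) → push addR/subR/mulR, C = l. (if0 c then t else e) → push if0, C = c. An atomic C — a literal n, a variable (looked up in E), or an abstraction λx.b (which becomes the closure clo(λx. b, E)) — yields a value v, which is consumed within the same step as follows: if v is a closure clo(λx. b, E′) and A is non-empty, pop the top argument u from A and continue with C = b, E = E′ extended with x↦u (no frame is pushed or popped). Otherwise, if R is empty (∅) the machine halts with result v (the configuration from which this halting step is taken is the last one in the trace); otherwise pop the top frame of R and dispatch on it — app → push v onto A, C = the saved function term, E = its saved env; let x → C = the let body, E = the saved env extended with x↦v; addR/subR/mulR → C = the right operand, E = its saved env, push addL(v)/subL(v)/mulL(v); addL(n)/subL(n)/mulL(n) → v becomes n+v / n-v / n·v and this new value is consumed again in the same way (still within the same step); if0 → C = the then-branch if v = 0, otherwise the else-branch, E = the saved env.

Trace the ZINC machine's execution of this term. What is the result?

step 0: ⟨C=(let x = ((-4 + 3) * ((λx. x) -3)) in (if0 x then 5 else (let y = 4 in 3))); E=∅; A=∅; R=∅⟩
step 1: ⟨C=((-4 + 3) * ((λx. x) -3)); E=∅; A=∅; R=[let x]⟩
step 2: ⟨C=(-4 + 3); E=∅; A=∅; R=[mulR :: let x]⟩
step 3: ⟨C=-4; E=∅; A=∅; R=[addR :: mulR :: let x]⟩
step 4: ⟨C=3; E=∅; A=∅; R=[addL(-4) :: mulR :: let x]⟩
step 5: ⟨C=((λx. x) -3); E=∅; A=∅; R=[mulL(-1) :: let x]⟩
step 6: ⟨C=-3; E=∅; A=∅; R=[app :: mulL(-1) :: let x]⟩
step 7: ⟨C=(λx. x); E=∅; A=[-3]; R=[mulL(-1) :: let x]⟩
step 8: ⟨C=x; E={x↦-3}; A=∅; R=[mulL(-1) :: let x]⟩
step 9: ⟨C=(if0 x then 5 else (let y = 4 in 3)); E={x↦3}; A=∅; R=∅⟩
step 10: ⟨C=x; E={x↦3}; A=∅; R=[if0]⟩
step 11: ⟨C=(let y = 4 in 3); E={x↦3}; A=∅; R=∅⟩
step 12: ⟨C=4; E={x↦3}; A=∅; R=[let y]⟩
step 13: ⟨C=3; E={y↦4, x↦3}; A=∅; R=∅⟩
→ final value 3

Answer: 3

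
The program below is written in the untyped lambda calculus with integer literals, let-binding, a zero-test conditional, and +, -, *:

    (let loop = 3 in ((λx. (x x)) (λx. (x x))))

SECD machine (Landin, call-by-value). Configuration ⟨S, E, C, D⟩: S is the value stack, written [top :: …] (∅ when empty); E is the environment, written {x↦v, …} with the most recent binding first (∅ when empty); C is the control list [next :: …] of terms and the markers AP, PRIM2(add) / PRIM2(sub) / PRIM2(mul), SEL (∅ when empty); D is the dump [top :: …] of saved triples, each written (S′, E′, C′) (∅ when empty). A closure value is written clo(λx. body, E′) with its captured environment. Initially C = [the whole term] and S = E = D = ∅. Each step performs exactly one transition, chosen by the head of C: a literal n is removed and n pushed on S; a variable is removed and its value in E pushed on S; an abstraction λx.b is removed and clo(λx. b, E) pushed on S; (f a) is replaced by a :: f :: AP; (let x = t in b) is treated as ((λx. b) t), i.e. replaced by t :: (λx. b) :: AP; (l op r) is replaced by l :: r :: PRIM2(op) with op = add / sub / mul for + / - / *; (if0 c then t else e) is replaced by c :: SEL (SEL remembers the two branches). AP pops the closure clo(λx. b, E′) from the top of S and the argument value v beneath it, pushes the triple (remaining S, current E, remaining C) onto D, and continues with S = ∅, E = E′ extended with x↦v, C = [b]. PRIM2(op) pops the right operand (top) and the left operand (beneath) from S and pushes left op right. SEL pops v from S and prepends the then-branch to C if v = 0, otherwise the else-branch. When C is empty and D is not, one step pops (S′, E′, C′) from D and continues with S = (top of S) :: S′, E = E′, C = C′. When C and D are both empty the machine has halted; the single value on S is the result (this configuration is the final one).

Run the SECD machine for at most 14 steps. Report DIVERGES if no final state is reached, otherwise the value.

step 0: [S=∅ | E=∅ | C=[(let loop = 3 in ((λx. (x x)) (λx. (x x))))] | D=∅]
step 1: [S=∅ | E=∅ | C=[3 :: (λloop. ((λx. (x x)) (λx. (x x)))) :: AP] | D=∅]
step 2: [S=[3] | E=∅ | C=[(λloop. ((λx. (x x)) (λx. (x x)))) :: AP] | D=∅]
step 3: [S=[clo(λloop. ((λx. (x x)) (λx. (x x))), ∅) :: 3] | E=∅ | C=[AP] | D=∅]
step 4: [S=∅ | E={loop↦3} | C=[((λx. (x x)) (λx. (x x)))] | D=[(∅, ∅, ∅)]]
step 5: [S=∅ | E={loop↦3} | C=[(λx. (x x)) :: (λx. (x x)) :: AP] | D=[(∅, ∅, ∅)]]
step 6: [S=[clo(λx. (x x), {loop↦3})] | E={loop↦3} | C=[(λx. (x x)) :: AP] | D=[(∅, ∅, ∅)]]
step 7: [S=[clo(λx. (x x), {loop↦3}) :: clo(λx. (x x), {loop↦3})] | E={loop↦3} | C=[AP] | D=[(∅, ∅, ∅)]]
step 8: [S=∅ | E={x↦clo(λx. (x x), {loop↦3}), loop↦3} | C=[(x x)] | D=[(∅, {loop↦3}, ∅) :: (∅, ∅, ∅)]]
step 9: [S=∅ | E={x↦clo(λx. (x x), {loop↦3}), loop↦3} | C=[x :: x :: AP] | D=[(∅, {loop↦3}, ∅) :: (∅, ∅, ∅)]]
step 10: [S=[clo(λx. (x x), {loop↦3})] | E={x↦clo(λx. (x x), {loop↦3}), loop↦3} | C=[x :: AP] | D=[(∅, {loop↦3}, ∅) :: (∅, ∅, ∅)]]
step 11: [S=[clo(λx. (x x), {loop↦3}) :: clo(λx. (x x), {loop↦3})] | E={x↦clo(λx. (x x), {loop↦3}), loop↦3} | C=[AP] | D=[(∅, {loop↦3}, ∅) :: (∅, ∅, ∅)]]
step 12: [S=∅ | E={x↦clo(λx. (x x), {loop↦3}), loop↦3} | C=[(x x)] | D=[(∅, {x↦clo(λx. (x x), {loop↦3}), loop↦3}, ∅) :: (∅, {loop↦3}, ∅) :: (∅, ∅, ∅)]]
step 13: [S=∅ | E={x↦clo(λx. (x x), {loop↦3}), loop↦3} | C=[x :: x :: AP] | D=[(∅, {x↦clo(λx. (x x), {loop↦3}), loop↦3}, ∅) :: (∅, {loop↦3}, ∅) :: (∅, ∅, ∅)]]
step 14: [S=[clo(λx. (x x), {loop↦3})] | E={x↦clo(λx. (x x), {loop↦3}), loop↦3} | C=[x :: AP] | D=[(∅, {x↦clo(λx. (x x), {loop↦3}), loop↦3}, ∅) :: (∅, {loop↦3}, ∅) :: (∅, ∅, ∅)]]
→ 14 transitions taken and the configuration is still not final: no result within 14 steps

Answer: DIVERGES (no final state within 14 steps)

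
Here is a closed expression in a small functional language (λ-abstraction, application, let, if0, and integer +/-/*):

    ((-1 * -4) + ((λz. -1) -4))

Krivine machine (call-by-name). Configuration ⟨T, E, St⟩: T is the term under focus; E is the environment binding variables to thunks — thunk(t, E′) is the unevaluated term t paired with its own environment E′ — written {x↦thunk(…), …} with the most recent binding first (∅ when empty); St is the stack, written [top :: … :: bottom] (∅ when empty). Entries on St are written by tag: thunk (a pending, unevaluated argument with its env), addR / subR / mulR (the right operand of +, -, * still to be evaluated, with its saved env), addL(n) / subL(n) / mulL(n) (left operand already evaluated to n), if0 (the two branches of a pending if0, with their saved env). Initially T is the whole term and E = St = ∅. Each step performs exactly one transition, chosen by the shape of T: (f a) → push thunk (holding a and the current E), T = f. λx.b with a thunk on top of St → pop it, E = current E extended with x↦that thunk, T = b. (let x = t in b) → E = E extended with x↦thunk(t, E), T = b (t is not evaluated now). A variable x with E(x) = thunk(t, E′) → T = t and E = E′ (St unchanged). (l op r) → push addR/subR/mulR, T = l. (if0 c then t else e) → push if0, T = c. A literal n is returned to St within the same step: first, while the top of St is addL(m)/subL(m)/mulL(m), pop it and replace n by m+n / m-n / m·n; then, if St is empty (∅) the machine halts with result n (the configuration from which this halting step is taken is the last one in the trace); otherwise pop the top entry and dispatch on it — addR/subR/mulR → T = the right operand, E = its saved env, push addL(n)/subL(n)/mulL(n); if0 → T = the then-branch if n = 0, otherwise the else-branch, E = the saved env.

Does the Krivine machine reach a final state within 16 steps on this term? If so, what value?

t=0: <T=((-1 * -4) + ((λz. -1) -4)), E=∅, St=∅>
t=1: <T=(-1 * -4), E=∅, St=[addR]>
t=2: <T=-1, E=∅, St=[mulR :: addR]>
t=3: <T=-4, E=∅, St=[mulL(-1) :: addR]>
t=4: <T=((λz. -1) -4), E=∅, St=[addL(4)]>
t=5: <T=(λz. -1), E=∅, St=[thunk :: addL(4)]>
t=6: <T=-1, E={z↦thunk(-4, ∅)}, St=[addL(4)]>
→ final value 3

Answer: 3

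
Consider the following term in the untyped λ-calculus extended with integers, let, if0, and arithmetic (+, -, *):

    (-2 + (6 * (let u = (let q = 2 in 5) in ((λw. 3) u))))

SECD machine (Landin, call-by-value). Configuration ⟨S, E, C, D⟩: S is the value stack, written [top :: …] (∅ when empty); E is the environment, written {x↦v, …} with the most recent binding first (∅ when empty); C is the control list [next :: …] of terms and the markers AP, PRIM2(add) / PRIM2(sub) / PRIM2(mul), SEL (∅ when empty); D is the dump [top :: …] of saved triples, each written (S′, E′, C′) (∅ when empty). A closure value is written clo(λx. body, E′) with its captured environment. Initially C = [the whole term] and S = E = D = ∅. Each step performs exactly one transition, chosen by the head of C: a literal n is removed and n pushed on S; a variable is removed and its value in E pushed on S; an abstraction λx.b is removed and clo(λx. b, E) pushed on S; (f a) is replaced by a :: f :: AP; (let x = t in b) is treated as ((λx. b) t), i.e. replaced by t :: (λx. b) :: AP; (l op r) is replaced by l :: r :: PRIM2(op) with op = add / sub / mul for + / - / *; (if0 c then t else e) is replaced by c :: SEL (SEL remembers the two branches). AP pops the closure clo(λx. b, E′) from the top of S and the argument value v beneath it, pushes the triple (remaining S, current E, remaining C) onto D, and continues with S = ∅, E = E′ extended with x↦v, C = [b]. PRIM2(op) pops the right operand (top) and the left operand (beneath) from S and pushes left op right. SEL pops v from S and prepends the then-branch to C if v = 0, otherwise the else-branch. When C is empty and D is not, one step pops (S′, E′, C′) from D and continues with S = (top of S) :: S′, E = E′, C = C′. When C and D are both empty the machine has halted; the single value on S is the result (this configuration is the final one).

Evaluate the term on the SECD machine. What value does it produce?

Answer: 16

Execution trace:
0. ⟨S=∅; E=∅; C=[(-2 + (6 * (let u = (let q = 2 in 5) in ((λw. 3) u))))]; D=∅⟩
1. ⟨S=∅; E=∅; C=[-2 :: (6 * (let u = (let q = 2 in 5) in ((λw. 3) u))) :: PRIM2(add)]; D=∅⟩
2. ⟨S=[-2]; E=∅; C=[(6 * (let u = (let q = 2 in 5) in ((λw. 3) u))) :: PRIM2(add)]; D=∅⟩
3. ⟨S=[-2]; E=∅; C=[6 :: (let u = (let q = 2 in 5) in ((λw. 3) u)) :: PRIM2(mul) :: PRIM2(add)]; D=∅⟩
4. ⟨S=[6 :: -2]; E=∅; C=[(let u = (let q = 2 in 5) in ((λw. 3) u)) :: PRIM2(mul) :: PRIM2(add)]; D=∅⟩
5. ⟨S=[6 :: -2]; E=∅; C=[(let q = 2 in 5) :: (λu. ((λw. 3) u)) :: AP :: PRIM2(mul) :: PRIM2(add)]; D=∅⟩
6. ⟨S=[6 :: -2]; E=∅; C=[2 :: (λq. 5) :: AP :: (λu. ((λw. 3) u)) :: AP :: PRIM2(mul) :: PRIM2(add)]; D=∅⟩
7. ⟨S=[2 :: 6 :: -2]; E=∅; C=[(λq. 5) :: AP :: (λu. ((λw. 3) u)) :: AP :: PRIM2(mul) :: PRIM2(add)]; D=∅⟩
8. ⟨S=[clo(λq. 5, ∅) :: 2 :: 6 :: -2]; E=∅; C=[AP :: (λu. ((λw. 3) u)) :: AP :: PRIM2(mul) :: PRIM2(add)]; D=∅⟩
9. ⟨S=∅; E={q↦2}; C=[5]; D=[([6 :: -2], ∅, [(λu. ((λw. 3) u)) :: AP :: PRIM2(mul) :: PRIM2(add)])]⟩
10. ⟨S=[5]; E={q↦2}; C=∅; D=[([6 :: -2], ∅, [(λu. ((λw. 3) u)) :: AP :: PRIM2(mul) :: PRIM2(add)])]⟩
11. ⟨S=[5 :: 6 :: -2]; E=∅; C=[(λu. ((λw. 3) u)) :: AP :: PRIM2(mul) :: PRIM2(add)]; D=∅⟩
12. ⟨S=[clo(λu. ((λw. 3) u), ∅) :: 5 :: 6 :: -2]; E=∅; C=[AP :: PRIM2(mul) :: PRIM2(add)]; D=∅⟩
13. ⟨S=∅; E={u↦5}; C=[((λw. 3) u)]; D=[([6 :: -2], ∅, [PRIM2(mul) :: PRIM2(add)])]⟩
14. ⟨S=∅; E={u↦5}; C=[u :: (λw. 3) :: AP]; D=[([6 :: -2], ∅, [PRIM2(mul) :: PRIM2(add)])]⟩
15. ⟨S=[5]; E={u↦5}; C=[(λw. 3) :: AP]; D=[([6 :: -2], ∅, [PRIM2(mul) :: PRIM2(add)])]⟩
16. ⟨S=[clo(λw. 3, {u↦5}) :: 5]; E={u↦5}; C=[AP]; D=[([6 :: -2], ∅, [PRIM2(mul) :: PRIM2(add)])]⟩
17. ⟨S=∅; E={w↦5, u↦5}; C=[3]; D=[(∅, {u↦5}, ∅) :: ([6 :: -2], ∅, [PRIM2(mul) :: PRIM2(add)])]⟩
18. ⟨S=[3]; E={w↦5, u↦5}; C=∅; D=[(∅, {u↦5}, ∅) :: ([6 :: -2], ∅, [PRIM2(mul) :: PRIM2(add)])]⟩
19. ⟨S=[3]; E={u↦5}; C=∅; D=[([6 :: -2], ∅, [PRIM2(mul) :: PRIM2(add)])]⟩
20. ⟨S=[3 :: 6 :: -2]; E=∅; C=[PRIM2(mul) :: PRIM2(add)]; D=∅⟩
21. ⟨S=[18 :: -2]; E=∅; C=[PRIM2(add)]; D=∅⟩
22. ⟨S=[16]; E=∅; C=∅; D=∅⟩
→ final value 16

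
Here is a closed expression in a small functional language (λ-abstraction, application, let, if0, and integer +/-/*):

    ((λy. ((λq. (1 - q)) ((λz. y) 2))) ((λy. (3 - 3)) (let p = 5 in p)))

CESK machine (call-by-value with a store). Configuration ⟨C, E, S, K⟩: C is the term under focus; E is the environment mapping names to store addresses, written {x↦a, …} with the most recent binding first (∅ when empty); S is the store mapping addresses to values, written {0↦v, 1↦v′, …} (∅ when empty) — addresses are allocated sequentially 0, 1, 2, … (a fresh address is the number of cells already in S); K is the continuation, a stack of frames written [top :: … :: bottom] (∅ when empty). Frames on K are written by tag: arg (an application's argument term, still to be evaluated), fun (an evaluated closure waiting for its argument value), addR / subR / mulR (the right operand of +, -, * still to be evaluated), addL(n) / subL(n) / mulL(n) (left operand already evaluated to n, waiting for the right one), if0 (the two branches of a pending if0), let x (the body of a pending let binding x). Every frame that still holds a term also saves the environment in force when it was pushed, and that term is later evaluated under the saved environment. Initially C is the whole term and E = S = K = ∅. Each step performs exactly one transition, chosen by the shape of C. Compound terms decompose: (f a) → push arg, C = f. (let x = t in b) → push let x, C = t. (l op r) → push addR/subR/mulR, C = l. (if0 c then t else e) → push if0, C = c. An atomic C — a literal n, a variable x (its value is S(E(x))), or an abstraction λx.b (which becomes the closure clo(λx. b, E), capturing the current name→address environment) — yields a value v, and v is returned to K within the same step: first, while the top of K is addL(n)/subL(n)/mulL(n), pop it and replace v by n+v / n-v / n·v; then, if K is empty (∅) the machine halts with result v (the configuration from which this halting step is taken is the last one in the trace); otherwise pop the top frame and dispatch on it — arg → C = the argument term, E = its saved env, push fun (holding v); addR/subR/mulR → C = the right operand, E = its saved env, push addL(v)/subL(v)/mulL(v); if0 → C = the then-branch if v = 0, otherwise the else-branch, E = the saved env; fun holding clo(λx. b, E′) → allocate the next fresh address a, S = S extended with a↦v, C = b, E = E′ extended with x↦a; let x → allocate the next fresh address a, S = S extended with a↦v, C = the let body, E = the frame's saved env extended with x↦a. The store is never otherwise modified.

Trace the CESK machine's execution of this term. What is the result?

Answer: 1

Derivation:
[0] ⟨C=((λy. ((λq. (1 - q)) ((λz. y) 2))) ((λy. (3 - 3)) (let p = 5 in p))); E=∅; S=∅; K=∅⟩
[1] ⟨C=(λy. ((λq. (1 - q)) ((λz. y) 2))); E=∅; S=∅; K=[arg]⟩
[2] ⟨C=((λy. (3 - 3)) (let p = 5 in p)); E=∅; S=∅; K=[fun]⟩
[3] ⟨C=(λy. (3 - 3)); E=∅; S=∅; K=[arg :: fun]⟩
[4] ⟨C=(let p = 5 in p); E=∅; S=∅; K=[fun :: fun]⟩
[5] ⟨C=5; E=∅; S=∅; K=[let p :: fun :: fun]⟩
[6] ⟨C=p; E={p↦0}; S={0↦5}; K=[fun :: fun]⟩
[7] ⟨C=(3 - 3); E={y↦1}; S={0↦5, 1↦5}; K=[fun]⟩
[8] ⟨C=3; E={y↦1}; S={0↦5, 1↦5}; K=[subR :: fun]⟩
[9] ⟨C=3; E={y↦1}; S={0↦5, 1↦5}; K=[subL(3) :: fun]⟩
[10] ⟨C=((λq. (1 - q)) ((λz. y) 2)); E={y↦2}; S={0↦5, 1↦5, 2↦0}; K=∅⟩
[11] ⟨C=(λq. (1 - q)); E={y↦2}; S={0↦5, 1↦5, 2↦0}; K=[arg]⟩
[12] ⟨C=((λz. y) 2); E={y↦2}; S={0↦5, 1↦5, 2↦0}; K=[fun]⟩
[13] ⟨C=(λz. y); E={y↦2}; S={0↦5, 1↦5, 2↦0}; K=[arg :: fun]⟩
[14] ⟨C=2; E={y↦2}; S={0↦5, 1↦5, 2↦0}; K=[fun :: fun]⟩
[15] ⟨C=y; E={z↦3, y↦2}; S={0↦5, 1↦5, 2↦0, 3↦2}; K=[fun]⟩
[16] ⟨C=(1 - q); E={q↦4, y↦2}; S={0↦5, 1↦5, 2↦0, 3↦2, 4↦0}; K=∅⟩
[17] ⟨C=1; E={q↦4, y↦2}; S={0↦5, 1↦5, 2↦0, 3↦2, 4↦0}; K=[subR]⟩
[18] ⟨C=q; E={q↦4, y↦2}; S={0↦5, 1↦5, 2↦0, 3↦2, 4↦0}; K=[subL(1)]⟩
→ final value 1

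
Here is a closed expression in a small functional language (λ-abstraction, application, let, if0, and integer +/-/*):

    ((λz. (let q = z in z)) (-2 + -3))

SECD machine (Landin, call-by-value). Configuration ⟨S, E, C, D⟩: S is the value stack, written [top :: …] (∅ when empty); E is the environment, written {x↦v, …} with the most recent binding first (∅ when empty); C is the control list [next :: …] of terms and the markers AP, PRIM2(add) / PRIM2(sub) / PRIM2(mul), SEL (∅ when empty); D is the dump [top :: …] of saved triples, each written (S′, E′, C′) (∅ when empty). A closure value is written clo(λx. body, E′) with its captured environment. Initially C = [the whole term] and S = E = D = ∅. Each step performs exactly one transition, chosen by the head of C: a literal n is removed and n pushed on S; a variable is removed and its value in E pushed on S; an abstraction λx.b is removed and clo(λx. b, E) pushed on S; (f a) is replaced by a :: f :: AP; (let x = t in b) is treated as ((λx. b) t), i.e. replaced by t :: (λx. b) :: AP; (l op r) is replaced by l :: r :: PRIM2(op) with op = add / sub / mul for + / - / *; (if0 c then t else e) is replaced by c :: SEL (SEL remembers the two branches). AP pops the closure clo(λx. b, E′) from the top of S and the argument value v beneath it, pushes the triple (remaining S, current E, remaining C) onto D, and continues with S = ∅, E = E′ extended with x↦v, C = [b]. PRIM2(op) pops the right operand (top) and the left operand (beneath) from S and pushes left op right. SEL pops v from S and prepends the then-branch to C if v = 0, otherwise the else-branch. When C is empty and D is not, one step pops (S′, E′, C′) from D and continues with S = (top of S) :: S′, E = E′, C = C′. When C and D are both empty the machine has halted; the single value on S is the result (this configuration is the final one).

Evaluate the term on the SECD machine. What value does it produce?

Answer: -5

Derivation:
t=0: <S=∅, E=∅, C=[((λz. (let q = z in z)) (-2 + -3))], D=∅>
t=1: <S=∅, E=∅, C=[(-2 + -3) :: (λz. (let q = z in z)) :: AP], D=∅>
t=2: <S=∅, E=∅, C=[-2 :: -3 :: PRIM2(add) :: (λz. (let q = z in z)) :: AP], D=∅>
t=3: <S=[-2], E=∅, C=[-3 :: PRIM2(add) :: (λz. (let q = z in z)) :: AP], D=∅>
t=4: <S=[-3 :: -2], E=∅, C=[PRIM2(add) :: (λz. (let q = z in z)) :: AP], D=∅>
t=5: <S=[-5], E=∅, C=[(λz. (let q = z in z)) :: AP], D=∅>
t=6: <S=[clo(λz. (let q = z in z), ∅) :: -5], E=∅, C=[AP], D=∅>
t=7: <S=∅, E={z↦-5}, C=[(let q = z in z)], D=[(∅, ∅, ∅)]>
t=8: <S=∅, E={z↦-5}, C=[z :: (λq. z) :: AP], D=[(∅, ∅, ∅)]>
t=9: <S=[-5], E={z↦-5}, C=[(λq. z) :: AP], D=[(∅, ∅, ∅)]>
t=10: <S=[clo(λq. z, {z↦-5}) :: -5], E={z↦-5}, C=[AP], D=[(∅, ∅, ∅)]>
t=11: <S=∅, E={q↦-5, z↦-5}, C=[z], D=[(∅, {z↦-5}, ∅) :: (∅, ∅, ∅)]>
t=12: <S=[-5], E={q↦-5, z↦-5}, C=∅, D=[(∅, {z↦-5}, ∅) :: (∅, ∅, ∅)]>
t=13: <S=[-5], E={z↦-5}, C=∅, D=[(∅, ∅, ∅)]>
t=14: <S=[-5], E=∅, C=∅, D=∅>
→ final value -5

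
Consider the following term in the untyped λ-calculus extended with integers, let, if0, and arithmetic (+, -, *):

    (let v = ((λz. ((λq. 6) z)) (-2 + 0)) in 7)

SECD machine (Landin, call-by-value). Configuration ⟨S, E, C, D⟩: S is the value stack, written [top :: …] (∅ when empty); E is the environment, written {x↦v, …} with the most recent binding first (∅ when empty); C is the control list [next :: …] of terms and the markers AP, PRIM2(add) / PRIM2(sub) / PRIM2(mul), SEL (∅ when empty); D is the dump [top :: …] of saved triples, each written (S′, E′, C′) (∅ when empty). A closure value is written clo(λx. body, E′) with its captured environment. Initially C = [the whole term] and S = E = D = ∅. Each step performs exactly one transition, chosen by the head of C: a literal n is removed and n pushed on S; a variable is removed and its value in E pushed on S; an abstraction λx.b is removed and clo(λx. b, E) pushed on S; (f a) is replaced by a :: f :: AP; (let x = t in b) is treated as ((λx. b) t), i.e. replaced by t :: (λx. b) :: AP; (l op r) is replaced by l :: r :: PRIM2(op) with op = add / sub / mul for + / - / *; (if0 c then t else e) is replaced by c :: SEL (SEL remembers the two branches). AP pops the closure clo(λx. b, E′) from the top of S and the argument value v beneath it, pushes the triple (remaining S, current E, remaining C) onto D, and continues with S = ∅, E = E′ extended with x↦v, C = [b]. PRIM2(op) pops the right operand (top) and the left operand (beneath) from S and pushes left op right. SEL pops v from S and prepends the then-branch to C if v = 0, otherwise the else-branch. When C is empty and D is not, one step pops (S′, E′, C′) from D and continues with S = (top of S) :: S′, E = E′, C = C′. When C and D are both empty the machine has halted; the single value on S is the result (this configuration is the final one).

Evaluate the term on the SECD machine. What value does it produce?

t=0: ⟨S=∅; E=∅; C=[(let v = ((λz. ((λq. 6) z)) (-2 + 0)) in 7)]; D=∅⟩
t=1: ⟨S=∅; E=∅; C=[((λz. ((λq. 6) z)) (-2 + 0)) :: (λv. 7) :: AP]; D=∅⟩
t=2: ⟨S=∅; E=∅; C=[(-2 + 0) :: (λz. ((λq. 6) z)) :: AP :: (λv. 7) :: AP]; D=∅⟩
t=3: ⟨S=∅; E=∅; C=[-2 :: 0 :: PRIM2(add) :: (λz. ((λq. 6) z)) :: AP :: (λv. 7) :: AP]; D=∅⟩
t=4: ⟨S=[-2]; E=∅; C=[0 :: PRIM2(add) :: (λz. ((λq. 6) z)) :: AP :: (λv. 7) :: AP]; D=∅⟩
t=5: ⟨S=[0 :: -2]; E=∅; C=[PRIM2(add) :: (λz. ((λq. 6) z)) :: AP :: (λv. 7) :: AP]; D=∅⟩
t=6: ⟨S=[-2]; E=∅; C=[(λz. ((λq. 6) z)) :: AP :: (λv. 7) :: AP]; D=∅⟩
t=7: ⟨S=[clo(λz. ((λq. 6) z), ∅) :: -2]; E=∅; C=[AP :: (λv. 7) :: AP]; D=∅⟩
t=8: ⟨S=∅; E={z↦-2}; C=[((λq. 6) z)]; D=[(∅, ∅, [(λv. 7) :: AP])]⟩
t=9: ⟨S=∅; E={z↦-2}; C=[z :: (λq. 6) :: AP]; D=[(∅, ∅, [(λv. 7) :: AP])]⟩
t=10: ⟨S=[-2]; E={z↦-2}; C=[(λq. 6) :: AP]; D=[(∅, ∅, [(λv. 7) :: AP])]⟩
t=11: ⟨S=[clo(λq. 6, {z↦-2}) :: -2]; E={z↦-2}; C=[AP]; D=[(∅, ∅, [(λv. 7) :: AP])]⟩
t=12: ⟨S=∅; E={q↦-2, z↦-2}; C=[6]; D=[(∅, {z↦-2}, ∅) :: (∅, ∅, [(λv. 7) :: AP])]⟩
t=13: ⟨S=[6]; E={q↦-2, z↦-2}; C=∅; D=[(∅, {z↦-2}, ∅) :: (∅, ∅, [(λv. 7) :: AP])]⟩
t=14: ⟨S=[6]; E={z↦-2}; C=∅; D=[(∅, ∅, [(λv. 7) :: AP])]⟩
t=15: ⟨S=[6]; E=∅; C=[(λv. 7) :: AP]; D=∅⟩
t=16: ⟨S=[clo(λv. 7, ∅) :: 6]; E=∅; C=[AP]; D=∅⟩
t=17: ⟨S=∅; E={v↦6}; C=[7]; D=[(∅, ∅, ∅)]⟩
t=18: ⟨S=[7]; E={v↦6}; C=∅; D=[(∅, ∅, ∅)]⟩
t=19: ⟨S=[7]; E=∅; C=∅; D=∅⟩
→ final value 7

Answer: 7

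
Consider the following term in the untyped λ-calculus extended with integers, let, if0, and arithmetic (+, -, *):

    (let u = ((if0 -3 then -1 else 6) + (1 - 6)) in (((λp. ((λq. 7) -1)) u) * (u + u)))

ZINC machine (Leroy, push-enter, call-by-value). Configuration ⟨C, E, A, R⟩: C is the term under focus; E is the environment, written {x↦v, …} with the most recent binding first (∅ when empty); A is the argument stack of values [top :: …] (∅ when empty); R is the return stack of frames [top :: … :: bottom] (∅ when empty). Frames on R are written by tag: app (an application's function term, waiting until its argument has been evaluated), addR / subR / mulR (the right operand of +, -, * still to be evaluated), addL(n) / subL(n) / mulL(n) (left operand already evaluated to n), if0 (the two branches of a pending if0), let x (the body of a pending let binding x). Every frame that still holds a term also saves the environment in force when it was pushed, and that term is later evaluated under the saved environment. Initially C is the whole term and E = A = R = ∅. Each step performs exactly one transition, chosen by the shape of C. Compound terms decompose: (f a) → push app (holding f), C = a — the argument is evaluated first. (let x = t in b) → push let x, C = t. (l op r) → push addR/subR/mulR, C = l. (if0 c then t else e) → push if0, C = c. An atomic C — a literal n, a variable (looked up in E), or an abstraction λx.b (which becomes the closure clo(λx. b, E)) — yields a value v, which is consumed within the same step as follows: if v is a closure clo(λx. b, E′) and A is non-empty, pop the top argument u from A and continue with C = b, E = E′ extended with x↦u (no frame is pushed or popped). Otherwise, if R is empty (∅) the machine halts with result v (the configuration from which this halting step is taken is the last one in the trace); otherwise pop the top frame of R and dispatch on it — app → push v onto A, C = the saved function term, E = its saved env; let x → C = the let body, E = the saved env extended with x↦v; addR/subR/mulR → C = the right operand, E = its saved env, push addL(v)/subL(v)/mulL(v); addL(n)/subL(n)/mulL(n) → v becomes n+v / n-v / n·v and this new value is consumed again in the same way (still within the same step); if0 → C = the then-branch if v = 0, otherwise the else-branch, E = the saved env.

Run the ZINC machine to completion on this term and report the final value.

Answer: 14

Machine steps:
step 0: <C=(let u = ((if0 -3 then -1 else 6) + (1 - 6)) in (((λp. ((λq. 7) -1)) u) * (u + u))), E=∅, A=∅, R=∅>
step 1: <C=((if0 -3 then -1 else 6) + (1 - 6)), E=∅, A=∅, R=[let u]>
step 2: <C=(if0 -3 then -1 else 6), E=∅, A=∅, R=[addR :: let u]>
step 3: <C=-3, E=∅, A=∅, R=[if0 :: addR :: let u]>
step 4: <C=6, E=∅, A=∅, R=[addR :: let u]>
step 5: <C=(1 - 6), E=∅, A=∅, R=[addL(6) :: let u]>
step 6: <C=1, E=∅, A=∅, R=[subR :: addL(6) :: let u]>
step 7: <C=6, E=∅, A=∅, R=[subL(1) :: addL(6) :: let u]>
step 8: <C=(((λp. ((λq. 7) -1)) u) * (u + u)), E={u↦1}, A=∅, R=∅>
step 9: <C=((λp. ((λq. 7) -1)) u), E={u↦1}, A=∅, R=[mulR]>
step 10: <C=u, E={u↦1}, A=∅, R=[app :: mulR]>
step 11: <C=(λp. ((λq. 7) -1)), E={u↦1}, A=[1], R=[mulR]>
step 12: <C=((λq. 7) -1), E={p↦1, u↦1}, A=∅, R=[mulR]>
step 13: <C=-1, E={p↦1, u↦1}, A=∅, R=[app :: mulR]>
step 14: <C=(λq. 7), E={p↦1, u↦1}, A=[-1], R=[mulR]>
step 15: <C=7, E={q↦-1, p↦1, u↦1}, A=∅, R=[mulR]>
step 16: <C=(u + u), E={u↦1}, A=∅, R=[mulL(7)]>
step 17: <C=u, E={u↦1}, A=∅, R=[addR :: mulL(7)]>
step 18: <C=u, E={u↦1}, A=∅, R=[addL(1) :: mulL(7)]>
→ final value 14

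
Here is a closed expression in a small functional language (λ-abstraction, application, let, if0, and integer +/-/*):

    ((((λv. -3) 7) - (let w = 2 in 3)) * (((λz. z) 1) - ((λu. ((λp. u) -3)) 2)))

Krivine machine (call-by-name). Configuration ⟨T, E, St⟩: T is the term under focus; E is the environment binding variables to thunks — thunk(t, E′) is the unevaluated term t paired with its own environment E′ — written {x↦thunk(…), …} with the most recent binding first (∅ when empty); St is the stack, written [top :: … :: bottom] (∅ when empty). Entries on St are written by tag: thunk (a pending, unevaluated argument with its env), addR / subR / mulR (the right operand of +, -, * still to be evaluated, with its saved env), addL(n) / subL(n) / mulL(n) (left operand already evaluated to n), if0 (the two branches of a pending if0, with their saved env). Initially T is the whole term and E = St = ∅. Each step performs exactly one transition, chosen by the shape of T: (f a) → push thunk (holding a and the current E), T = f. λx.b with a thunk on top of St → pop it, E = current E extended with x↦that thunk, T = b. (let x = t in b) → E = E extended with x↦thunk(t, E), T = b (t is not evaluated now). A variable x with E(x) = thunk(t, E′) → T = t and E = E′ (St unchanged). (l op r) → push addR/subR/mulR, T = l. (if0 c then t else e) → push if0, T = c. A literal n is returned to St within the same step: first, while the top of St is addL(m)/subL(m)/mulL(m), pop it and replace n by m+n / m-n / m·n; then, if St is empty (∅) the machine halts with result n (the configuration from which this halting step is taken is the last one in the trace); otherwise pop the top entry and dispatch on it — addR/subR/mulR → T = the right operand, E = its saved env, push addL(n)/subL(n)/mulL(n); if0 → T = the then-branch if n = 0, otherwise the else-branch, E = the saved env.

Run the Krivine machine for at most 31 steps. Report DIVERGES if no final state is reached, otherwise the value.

0. [T=((((λv. -3) 7) - (let w = 2 in 3)) * (((λz. z) 1) - ((λu. ((λp. u) -3)) 2))) | E=∅ | St=∅]
1. [T=(((λv. -3) 7) - (let w = 2 in 3)) | E=∅ | St=[mulR]]
2. [T=((λv. -3) 7) | E=∅ | St=[subR :: mulR]]
3. [T=(λv. -3) | E=∅ | St=[thunk :: subR :: mulR]]
4. [T=-3 | E={v↦thunk(7, ∅)} | St=[subR :: mulR]]
5. [T=(let w = 2 in 3) | E=∅ | St=[subL(-3) :: mulR]]
6. [T=3 | E={w↦thunk(2, ∅)} | St=[subL(-3) :: mulR]]
7. [T=(((λz. z) 1) - ((λu. ((λp. u) -3)) 2)) | E=∅ | St=[mulL(-6)]]
8. [T=((λz. z) 1) | E=∅ | St=[subR :: mulL(-6)]]
9. [T=(λz. z) | E=∅ | St=[thunk :: subR :: mulL(-6)]]
10. [T=z | E={z↦thunk(1, ∅)} | St=[subR :: mulL(-6)]]
11. [T=1 | E=∅ | St=[subR :: mulL(-6)]]
12. [T=((λu. ((λp. u) -3)) 2) | E=∅ | St=[subL(1) :: mulL(-6)]]
13. [T=(λu. ((λp. u) -3)) | E=∅ | St=[thunk :: subL(1) :: mulL(-6)]]
14. [T=((λp. u) -3) | E={u↦thunk(2, ∅)} | St=[subL(1) :: mulL(-6)]]
15. [T=(λp. u) | E={u↦thunk(2, ∅)} | St=[thunk :: subL(1) :: mulL(-6)]]
16. [T=u | E={p↦thunk(-3, {u↦thunk(2, ∅)}), u↦thunk(2, ∅)} | St=[subL(1) :: mulL(-6)]]
17. [T=2 | E=∅ | St=[subL(1) :: mulL(-6)]]
→ final value 6

Answer: 6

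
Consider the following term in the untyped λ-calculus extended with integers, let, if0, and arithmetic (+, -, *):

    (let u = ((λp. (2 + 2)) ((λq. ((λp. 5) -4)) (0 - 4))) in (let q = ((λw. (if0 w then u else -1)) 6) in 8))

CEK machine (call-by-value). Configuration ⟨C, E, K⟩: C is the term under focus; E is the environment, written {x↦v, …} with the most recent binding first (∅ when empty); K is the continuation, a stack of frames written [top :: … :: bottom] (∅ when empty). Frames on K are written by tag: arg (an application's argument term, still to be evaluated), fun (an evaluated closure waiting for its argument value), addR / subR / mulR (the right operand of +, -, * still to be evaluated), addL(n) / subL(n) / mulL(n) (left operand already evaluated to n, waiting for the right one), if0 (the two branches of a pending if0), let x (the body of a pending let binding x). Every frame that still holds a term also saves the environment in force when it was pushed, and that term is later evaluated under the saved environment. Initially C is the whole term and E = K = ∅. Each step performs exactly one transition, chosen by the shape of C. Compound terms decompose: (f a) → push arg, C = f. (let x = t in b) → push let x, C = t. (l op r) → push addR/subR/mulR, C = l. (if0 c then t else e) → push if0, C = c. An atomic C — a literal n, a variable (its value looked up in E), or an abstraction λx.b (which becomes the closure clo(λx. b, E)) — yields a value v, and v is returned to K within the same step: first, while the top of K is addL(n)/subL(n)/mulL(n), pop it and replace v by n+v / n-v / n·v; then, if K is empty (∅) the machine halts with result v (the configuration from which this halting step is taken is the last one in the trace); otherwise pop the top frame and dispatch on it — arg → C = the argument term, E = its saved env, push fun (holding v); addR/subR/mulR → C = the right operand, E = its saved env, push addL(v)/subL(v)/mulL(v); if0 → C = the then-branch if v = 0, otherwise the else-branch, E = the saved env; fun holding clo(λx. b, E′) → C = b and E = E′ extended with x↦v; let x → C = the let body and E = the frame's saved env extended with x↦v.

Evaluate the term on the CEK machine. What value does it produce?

Answer: 8

Derivation:
t=0: [C=(let u = ((λp. (2 + 2)) ((λq. ((λp. 5) -4)) (0 - 4))) in (let q = ((λw. (if0 w then u else -1)) 6) in 8)) | E=∅ | K=∅]
t=1: [C=((λp. (2 + 2)) ((λq. ((λp. 5) -4)) (0 - 4))) | E=∅ | K=[let u]]
t=2: [C=(λp. (2 + 2)) | E=∅ | K=[arg :: let u]]
t=3: [C=((λq. ((λp. 5) -4)) (0 - 4)) | E=∅ | K=[fun :: let u]]
t=4: [C=(λq. ((λp. 5) -4)) | E=∅ | K=[arg :: fun :: let u]]
t=5: [C=(0 - 4) | E=∅ | K=[fun :: fun :: let u]]
t=6: [C=0 | E=∅ | K=[subR :: fun :: fun :: let u]]
t=7: [C=4 | E=∅ | K=[subL(0) :: fun :: fun :: let u]]
t=8: [C=((λp. 5) -4) | E={q↦-4} | K=[fun :: let u]]
t=9: [C=(λp. 5) | E={q↦-4} | K=[arg :: fun :: let u]]
t=10: [C=-4 | E={q↦-4} | K=[fun :: fun :: let u]]
t=11: [C=5 | E={p↦-4, q↦-4} | K=[fun :: let u]]
t=12: [C=(2 + 2) | E={p↦5} | K=[let u]]
t=13: [C=2 | E={p↦5} | K=[addR :: let u]]
t=14: [C=2 | E={p↦5} | K=[addL(2) :: let u]]
t=15: [C=(let q = ((λw. (if0 w then u else -1)) 6) in 8) | E={u↦4} | K=∅]
t=16: [C=((λw. (if0 w then u else -1)) 6) | E={u↦4} | K=[let q]]
t=17: [C=(λw. (if0 w then u else -1)) | E={u↦4} | K=[arg :: let q]]
t=18: [C=6 | E={u↦4} | K=[fun :: let q]]
t=19: [C=(if0 w then u else -1) | E={w↦6, u↦4} | K=[let q]]
t=20: [C=w | E={w↦6, u↦4} | K=[if0 :: let q]]
t=21: [C=-1 | E={w↦6, u↦4} | K=[let q]]
t=22: [C=8 | E={q↦-1, u↦4} | K=∅]
→ final value 8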